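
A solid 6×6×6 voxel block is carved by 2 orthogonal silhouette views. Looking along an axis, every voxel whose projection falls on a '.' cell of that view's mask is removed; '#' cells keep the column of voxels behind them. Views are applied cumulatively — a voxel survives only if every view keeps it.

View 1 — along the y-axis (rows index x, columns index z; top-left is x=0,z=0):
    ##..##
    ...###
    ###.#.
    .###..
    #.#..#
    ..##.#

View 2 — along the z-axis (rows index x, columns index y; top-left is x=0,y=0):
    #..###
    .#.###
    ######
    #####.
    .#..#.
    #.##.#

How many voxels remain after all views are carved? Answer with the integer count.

remaining voxels: 85

initial block: 6^3 = 216
carve view 1 (along y, XZ-mask fill 20/36): 120 voxels remain
carve view 2 (along z, XY-mask fill 25/36): 85 voxels remain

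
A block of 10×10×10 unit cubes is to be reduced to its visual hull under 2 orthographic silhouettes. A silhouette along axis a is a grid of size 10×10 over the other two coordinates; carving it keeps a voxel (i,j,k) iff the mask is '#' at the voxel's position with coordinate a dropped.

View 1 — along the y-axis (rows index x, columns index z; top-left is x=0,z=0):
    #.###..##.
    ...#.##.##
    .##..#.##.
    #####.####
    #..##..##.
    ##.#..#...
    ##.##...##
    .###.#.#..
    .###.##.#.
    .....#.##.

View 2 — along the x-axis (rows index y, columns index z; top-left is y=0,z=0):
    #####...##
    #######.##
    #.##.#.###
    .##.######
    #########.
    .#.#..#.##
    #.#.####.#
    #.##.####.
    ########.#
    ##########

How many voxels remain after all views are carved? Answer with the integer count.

initial block: 10^3 = 1000
V1 y: intersect with XZ mask (54 set) -- 540 left
V2 x: intersect with YZ mask (78 set) -- 421 left

voxel count = 421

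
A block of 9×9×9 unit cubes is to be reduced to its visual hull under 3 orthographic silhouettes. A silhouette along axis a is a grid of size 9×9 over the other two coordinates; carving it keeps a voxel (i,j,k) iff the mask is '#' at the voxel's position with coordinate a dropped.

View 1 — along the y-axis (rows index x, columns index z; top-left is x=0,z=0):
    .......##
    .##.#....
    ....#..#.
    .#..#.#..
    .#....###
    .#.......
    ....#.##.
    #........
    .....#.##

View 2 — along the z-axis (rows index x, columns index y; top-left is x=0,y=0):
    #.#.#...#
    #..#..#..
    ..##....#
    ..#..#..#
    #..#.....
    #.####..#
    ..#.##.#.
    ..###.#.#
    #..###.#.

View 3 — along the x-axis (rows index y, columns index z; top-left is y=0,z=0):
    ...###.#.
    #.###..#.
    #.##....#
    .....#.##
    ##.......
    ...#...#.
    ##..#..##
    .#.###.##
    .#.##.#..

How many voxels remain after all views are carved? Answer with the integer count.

initial block: 9^3 = 729
after view 1 [y-axis, 22 of 81 cells solid] → remaining = 198
after view 2 [z-axis, 35 of 81 cells solid] → remaining = 78
after view 3 [x-axis, 35 of 81 cells solid] → remaining = 30

|visual hull| = 30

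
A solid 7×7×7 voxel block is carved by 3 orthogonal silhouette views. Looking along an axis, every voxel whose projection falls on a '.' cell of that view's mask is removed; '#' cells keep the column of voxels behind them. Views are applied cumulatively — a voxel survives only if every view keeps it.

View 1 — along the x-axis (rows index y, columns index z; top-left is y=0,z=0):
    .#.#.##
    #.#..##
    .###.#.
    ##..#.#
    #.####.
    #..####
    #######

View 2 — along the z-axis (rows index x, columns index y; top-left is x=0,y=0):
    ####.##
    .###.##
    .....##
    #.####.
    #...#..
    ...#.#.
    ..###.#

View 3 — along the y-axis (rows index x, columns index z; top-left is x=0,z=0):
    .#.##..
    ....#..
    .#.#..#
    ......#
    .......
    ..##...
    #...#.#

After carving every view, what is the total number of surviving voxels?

voxel count = 31

start: 7×7×7 = 343 voxels
step 1: project along x, AND mask (33/49) → |grid| = 231
step 2: project along z, AND mask (26/49) → |grid| = 124
step 3: project along y, AND mask (13/49) → |grid| = 31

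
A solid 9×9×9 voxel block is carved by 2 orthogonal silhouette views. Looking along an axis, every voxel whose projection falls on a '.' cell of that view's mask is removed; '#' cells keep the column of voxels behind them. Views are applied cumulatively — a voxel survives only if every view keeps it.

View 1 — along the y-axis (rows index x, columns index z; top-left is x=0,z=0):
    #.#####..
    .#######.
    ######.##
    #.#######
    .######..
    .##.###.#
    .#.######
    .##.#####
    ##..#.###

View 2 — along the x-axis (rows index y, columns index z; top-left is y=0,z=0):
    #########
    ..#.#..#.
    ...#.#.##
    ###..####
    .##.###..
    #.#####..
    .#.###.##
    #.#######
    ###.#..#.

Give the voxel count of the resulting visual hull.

365 voxels

start: 9×9×9 = 729 voxels
after view 1 [y-axis, 61 of 81 cells solid] → remaining = 549
after view 2 [x-axis, 53 of 81 cells solid] → remaining = 365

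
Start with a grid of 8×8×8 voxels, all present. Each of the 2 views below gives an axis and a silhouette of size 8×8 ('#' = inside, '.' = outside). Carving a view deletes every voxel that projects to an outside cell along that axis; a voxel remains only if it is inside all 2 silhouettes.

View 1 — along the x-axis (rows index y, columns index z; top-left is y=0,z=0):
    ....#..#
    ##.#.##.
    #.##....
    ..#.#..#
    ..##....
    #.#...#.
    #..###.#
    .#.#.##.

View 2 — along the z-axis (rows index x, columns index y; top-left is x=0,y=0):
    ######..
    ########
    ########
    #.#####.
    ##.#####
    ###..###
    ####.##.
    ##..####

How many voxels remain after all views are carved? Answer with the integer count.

remaining voxels: 178

full grid |V| = 512
  1. axis=0 (YZ plane), |mask|=27  ⇒  voxels=216
  2. axis=2 (XY plane), |mask|=53  ⇒  voxels=178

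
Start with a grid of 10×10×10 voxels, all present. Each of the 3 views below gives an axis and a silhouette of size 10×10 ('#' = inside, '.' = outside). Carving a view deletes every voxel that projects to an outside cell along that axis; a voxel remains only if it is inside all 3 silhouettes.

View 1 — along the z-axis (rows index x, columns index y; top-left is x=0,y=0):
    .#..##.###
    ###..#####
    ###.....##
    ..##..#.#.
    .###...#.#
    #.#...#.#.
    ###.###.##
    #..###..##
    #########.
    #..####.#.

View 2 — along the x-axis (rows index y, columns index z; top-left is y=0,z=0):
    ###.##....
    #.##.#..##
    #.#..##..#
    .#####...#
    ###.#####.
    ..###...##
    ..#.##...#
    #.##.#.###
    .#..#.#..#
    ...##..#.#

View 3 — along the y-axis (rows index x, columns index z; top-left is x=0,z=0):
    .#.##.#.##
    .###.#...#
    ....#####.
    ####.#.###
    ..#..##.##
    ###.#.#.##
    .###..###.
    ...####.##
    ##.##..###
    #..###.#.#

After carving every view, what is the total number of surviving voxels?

|visual hull| = 191

full grid |V| = 1000
after view 1 [z-axis, 61 of 100 cells solid] → remaining = 610
after view 2 [x-axis, 54 of 100 cells solid] → remaining = 318
after view 3 [y-axis, 61 of 100 cells solid] → remaining = 191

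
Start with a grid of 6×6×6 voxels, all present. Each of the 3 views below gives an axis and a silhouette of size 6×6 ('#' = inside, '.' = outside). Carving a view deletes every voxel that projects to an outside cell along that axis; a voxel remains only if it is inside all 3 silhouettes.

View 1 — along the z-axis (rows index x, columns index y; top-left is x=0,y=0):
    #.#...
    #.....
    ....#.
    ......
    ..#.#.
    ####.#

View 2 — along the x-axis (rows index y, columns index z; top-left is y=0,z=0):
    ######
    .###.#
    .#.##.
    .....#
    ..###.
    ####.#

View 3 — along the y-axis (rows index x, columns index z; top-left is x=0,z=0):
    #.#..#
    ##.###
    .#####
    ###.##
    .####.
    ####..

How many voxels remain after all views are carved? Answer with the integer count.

initial block: 6^3 = 216
V1 z: intersect with XY mask (11 set) -- 66 left
V2 x: intersect with YZ mask (22 set) -- 43 left
V3 y: intersect with XZ mask (26 set) -- 30 left

voxel count = 30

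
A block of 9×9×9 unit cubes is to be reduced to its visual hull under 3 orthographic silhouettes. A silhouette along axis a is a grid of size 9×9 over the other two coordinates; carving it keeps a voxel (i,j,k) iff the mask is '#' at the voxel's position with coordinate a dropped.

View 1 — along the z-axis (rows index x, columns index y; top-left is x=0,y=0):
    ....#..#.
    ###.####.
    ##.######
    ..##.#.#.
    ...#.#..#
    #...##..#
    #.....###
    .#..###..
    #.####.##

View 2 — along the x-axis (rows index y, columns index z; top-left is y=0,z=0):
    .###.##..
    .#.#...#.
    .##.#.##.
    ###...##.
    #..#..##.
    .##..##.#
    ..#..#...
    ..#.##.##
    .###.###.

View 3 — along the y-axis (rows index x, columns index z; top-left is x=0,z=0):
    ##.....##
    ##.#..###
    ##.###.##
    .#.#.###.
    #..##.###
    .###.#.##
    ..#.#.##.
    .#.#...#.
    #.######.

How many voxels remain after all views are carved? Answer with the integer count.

initial block: 9^3 = 729
[1] z-view keeps 43 columns → grid now 387
[2] x-view keeps 40 columns → grid now 196
[3] y-view keeps 48 columns → grid now 123

|visual hull| = 123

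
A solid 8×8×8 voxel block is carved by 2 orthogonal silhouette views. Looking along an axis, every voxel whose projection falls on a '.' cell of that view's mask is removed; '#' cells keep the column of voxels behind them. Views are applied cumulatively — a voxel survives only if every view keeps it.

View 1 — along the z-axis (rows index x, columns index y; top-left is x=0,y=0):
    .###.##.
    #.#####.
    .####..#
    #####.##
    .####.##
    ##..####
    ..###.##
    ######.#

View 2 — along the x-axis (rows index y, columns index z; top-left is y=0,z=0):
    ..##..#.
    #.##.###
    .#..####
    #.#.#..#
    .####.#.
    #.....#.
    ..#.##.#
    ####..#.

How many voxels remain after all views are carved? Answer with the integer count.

start: 8×8×8 = 512 voxels
[1] z-view keeps 47 columns → grid now 376
[2] x-view keeps 34 columns → grid now 208

voxel count = 208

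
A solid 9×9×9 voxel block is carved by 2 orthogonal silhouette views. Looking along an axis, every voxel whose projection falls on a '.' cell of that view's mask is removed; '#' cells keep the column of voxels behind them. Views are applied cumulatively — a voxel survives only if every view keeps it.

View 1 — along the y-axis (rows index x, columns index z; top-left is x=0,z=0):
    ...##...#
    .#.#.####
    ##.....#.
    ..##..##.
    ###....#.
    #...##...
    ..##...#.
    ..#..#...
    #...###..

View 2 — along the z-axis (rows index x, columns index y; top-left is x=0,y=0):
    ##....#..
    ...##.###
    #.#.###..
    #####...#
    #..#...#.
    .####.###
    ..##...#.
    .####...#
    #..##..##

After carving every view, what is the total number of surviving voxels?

remaining voxels: 150

before carving: 729 voxels (9×9×9)
after view 1 [y-axis, 32 of 81 cells solid] → remaining = 288
after view 2 [z-axis, 42 of 81 cells solid] → remaining = 150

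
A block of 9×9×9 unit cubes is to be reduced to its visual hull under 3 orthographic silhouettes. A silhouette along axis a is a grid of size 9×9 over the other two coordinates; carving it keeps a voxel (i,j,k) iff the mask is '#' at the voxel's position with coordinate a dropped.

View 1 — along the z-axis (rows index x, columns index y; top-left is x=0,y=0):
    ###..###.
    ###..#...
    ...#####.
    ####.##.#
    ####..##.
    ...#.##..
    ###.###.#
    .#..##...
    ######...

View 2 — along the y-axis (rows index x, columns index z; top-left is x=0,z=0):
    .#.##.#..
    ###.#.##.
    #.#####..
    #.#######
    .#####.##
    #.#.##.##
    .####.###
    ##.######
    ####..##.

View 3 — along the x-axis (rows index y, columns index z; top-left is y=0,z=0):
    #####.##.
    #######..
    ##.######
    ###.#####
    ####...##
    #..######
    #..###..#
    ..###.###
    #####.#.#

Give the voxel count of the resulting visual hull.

|visual hull| = 235

start: 9×9×9 = 729 voxels
step 1: project along z, AND mask (47/81) → |grid| = 423
step 2: project along y, AND mask (58/81) → |grid| = 303
step 3: project along x, AND mask (61/81) → |grid| = 235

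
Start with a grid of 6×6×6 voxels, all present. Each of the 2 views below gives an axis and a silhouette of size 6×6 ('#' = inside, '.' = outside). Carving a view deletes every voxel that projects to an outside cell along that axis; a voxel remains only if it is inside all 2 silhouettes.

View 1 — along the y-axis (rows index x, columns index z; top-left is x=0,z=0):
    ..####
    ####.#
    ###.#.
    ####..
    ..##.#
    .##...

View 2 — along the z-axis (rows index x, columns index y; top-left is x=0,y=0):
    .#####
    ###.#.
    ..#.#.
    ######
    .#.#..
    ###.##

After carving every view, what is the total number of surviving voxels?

start: 6×6×6 = 216 voxels
  1. axis=1 (XZ plane), |mask|=22  ⇒  voxels=132
  2. axis=2 (XY plane), |mask|=24  ⇒  voxels=88

voxel count = 88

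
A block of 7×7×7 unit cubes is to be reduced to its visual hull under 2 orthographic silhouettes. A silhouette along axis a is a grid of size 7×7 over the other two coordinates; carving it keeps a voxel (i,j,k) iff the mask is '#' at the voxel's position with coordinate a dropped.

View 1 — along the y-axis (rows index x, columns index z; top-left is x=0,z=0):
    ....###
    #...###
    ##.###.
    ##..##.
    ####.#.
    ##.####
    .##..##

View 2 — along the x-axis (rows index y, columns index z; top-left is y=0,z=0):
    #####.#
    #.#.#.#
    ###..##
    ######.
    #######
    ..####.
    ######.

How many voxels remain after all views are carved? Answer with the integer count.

start: 7×7×7 = 343 voxels
after view 1 [y-axis, 31 of 49 cells solid] → remaining = 217
after view 2 [x-axis, 38 of 49 cells solid] → remaining = 165

remaining voxels: 165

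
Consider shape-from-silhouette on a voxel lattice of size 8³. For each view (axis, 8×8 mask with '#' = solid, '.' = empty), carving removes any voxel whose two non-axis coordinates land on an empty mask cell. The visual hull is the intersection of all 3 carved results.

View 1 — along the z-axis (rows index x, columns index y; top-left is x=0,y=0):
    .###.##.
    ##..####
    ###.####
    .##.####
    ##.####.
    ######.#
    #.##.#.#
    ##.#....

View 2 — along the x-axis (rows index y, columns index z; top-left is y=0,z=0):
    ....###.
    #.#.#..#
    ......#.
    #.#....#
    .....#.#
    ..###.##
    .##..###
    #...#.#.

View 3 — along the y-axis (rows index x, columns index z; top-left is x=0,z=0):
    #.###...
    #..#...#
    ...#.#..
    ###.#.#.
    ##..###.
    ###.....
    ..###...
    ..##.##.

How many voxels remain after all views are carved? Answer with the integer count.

voxel count = 61

before carving: 512 voxels (8×8×8)
carve view 1 (along z, XY-mask fill 45/64): 360 voxels remain
carve view 2 (along x, YZ-mask fill 26/64): 151 voxels remain
carve view 3 (along y, XZ-mask fill 29/64): 61 voxels remain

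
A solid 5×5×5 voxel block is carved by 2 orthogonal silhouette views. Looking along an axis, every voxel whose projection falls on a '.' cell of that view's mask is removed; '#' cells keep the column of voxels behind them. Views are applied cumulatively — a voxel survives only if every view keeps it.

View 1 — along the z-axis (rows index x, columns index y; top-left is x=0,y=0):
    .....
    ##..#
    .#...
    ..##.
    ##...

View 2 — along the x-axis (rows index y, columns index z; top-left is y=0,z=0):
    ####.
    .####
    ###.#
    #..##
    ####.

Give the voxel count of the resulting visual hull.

before carving: 125 voxels (5×5×5)
step 1: project along z, AND mask (8/25) → |grid| = 40
step 2: project along x, AND mask (19/25) → |grid| = 31

voxel count = 31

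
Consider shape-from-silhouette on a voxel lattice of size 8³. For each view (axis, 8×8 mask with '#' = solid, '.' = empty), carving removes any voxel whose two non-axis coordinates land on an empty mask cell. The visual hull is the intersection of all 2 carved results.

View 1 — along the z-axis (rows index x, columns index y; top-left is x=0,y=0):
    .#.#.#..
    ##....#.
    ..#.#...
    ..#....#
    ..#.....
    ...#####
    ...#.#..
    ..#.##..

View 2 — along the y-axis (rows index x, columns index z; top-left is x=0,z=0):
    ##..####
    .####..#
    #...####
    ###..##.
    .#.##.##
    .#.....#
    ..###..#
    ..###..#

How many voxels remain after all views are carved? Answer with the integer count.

initial block: 8^3 = 512
V1 z: intersect with XY mask (21 set) -- 168 left
V2 y: intersect with XZ mask (36 set) -- 88 left

remaining voxels: 88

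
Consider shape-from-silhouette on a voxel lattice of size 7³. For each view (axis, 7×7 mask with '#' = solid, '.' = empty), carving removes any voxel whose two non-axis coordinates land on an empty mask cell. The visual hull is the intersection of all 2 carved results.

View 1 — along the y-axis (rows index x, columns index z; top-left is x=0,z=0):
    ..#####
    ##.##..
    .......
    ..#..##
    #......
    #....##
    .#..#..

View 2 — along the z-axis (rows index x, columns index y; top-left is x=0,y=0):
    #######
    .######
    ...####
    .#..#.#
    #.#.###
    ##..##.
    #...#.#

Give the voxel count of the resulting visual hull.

before carving: 343 voxels (7×7×7)
carve view 1 (along y, XZ-mask fill 18/49): 126 voxels remain
carve view 2 (along z, XY-mask fill 32/49): 91 voxels remain

|visual hull| = 91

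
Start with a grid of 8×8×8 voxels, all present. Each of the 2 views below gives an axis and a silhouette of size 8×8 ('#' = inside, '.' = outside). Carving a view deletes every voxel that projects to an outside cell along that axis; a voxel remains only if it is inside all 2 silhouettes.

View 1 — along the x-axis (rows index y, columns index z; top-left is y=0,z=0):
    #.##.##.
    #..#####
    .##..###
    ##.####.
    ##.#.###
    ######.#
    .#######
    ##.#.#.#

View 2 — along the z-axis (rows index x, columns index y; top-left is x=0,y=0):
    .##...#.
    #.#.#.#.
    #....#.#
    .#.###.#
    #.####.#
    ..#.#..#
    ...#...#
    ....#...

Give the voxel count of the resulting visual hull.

|visual hull| = 155

before carving: 512 voxels (8×8×8)
V1 x: intersect with YZ mask (47 set) -- 376 left
V2 z: intersect with XY mask (27 set) -- 155 left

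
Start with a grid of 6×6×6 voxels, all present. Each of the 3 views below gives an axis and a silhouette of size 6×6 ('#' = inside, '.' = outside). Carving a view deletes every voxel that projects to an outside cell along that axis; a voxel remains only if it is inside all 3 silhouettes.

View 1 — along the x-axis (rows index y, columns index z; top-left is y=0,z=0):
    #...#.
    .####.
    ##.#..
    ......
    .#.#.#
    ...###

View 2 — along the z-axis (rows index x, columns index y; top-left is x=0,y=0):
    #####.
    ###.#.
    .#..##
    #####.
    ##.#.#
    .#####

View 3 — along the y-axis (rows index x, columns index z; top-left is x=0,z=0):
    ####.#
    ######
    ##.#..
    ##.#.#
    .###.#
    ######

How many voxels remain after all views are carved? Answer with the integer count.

start: 6×6×6 = 216 voxels
  1. axis=0 (YZ plane), |mask|=15  ⇒  voxels=90
  2. axis=2 (XY plane), |mask|=26  ⇒  voxels=68
  3. axis=1 (XZ plane), |mask|=28  ⇒  voxels=54

|visual hull| = 54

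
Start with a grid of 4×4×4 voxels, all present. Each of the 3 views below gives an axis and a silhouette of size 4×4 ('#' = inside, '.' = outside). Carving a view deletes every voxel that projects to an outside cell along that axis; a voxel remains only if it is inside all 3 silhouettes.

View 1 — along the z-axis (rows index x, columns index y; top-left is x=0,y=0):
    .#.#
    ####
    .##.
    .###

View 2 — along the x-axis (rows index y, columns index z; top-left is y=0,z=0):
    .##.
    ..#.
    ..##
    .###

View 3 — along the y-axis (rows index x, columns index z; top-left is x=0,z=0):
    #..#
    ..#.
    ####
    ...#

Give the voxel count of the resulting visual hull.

full grid |V| = 64
after view 1 [z-axis, 11 of 16 cells solid] → remaining = 44
after view 2 [x-axis, 8 of 16 cells solid] → remaining = 21
after view 3 [y-axis, 8 of 16 cells solid] → remaining = 10

voxel count = 10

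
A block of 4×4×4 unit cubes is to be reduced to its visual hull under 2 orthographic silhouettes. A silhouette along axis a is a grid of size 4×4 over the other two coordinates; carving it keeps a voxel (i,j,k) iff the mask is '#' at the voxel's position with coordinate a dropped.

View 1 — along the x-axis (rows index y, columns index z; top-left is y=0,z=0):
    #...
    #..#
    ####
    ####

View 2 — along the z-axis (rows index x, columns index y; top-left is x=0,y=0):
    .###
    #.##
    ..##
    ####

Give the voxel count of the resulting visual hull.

voxel count = 38

start: 4×4×4 = 64 voxels
  1. axis=0 (YZ plane), |mask|=11  ⇒  voxels=44
  2. axis=2 (XY plane), |mask|=12  ⇒  voxels=38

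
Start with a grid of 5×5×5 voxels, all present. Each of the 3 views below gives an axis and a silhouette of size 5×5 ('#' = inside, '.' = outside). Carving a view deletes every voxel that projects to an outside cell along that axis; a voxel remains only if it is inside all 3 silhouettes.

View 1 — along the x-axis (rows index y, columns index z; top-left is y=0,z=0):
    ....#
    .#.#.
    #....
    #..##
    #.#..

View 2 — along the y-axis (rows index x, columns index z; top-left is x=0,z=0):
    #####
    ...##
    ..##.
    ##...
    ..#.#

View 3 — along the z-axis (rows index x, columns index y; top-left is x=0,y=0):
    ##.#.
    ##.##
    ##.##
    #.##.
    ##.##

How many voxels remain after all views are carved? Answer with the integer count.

before carving: 125 voxels (5×5×5)
[1] x-view keeps 9 columns → grid now 45
[2] y-view keeps 13 columns → grid now 23
[3] z-view keeps 18 columns → grid now 18

remaining voxels: 18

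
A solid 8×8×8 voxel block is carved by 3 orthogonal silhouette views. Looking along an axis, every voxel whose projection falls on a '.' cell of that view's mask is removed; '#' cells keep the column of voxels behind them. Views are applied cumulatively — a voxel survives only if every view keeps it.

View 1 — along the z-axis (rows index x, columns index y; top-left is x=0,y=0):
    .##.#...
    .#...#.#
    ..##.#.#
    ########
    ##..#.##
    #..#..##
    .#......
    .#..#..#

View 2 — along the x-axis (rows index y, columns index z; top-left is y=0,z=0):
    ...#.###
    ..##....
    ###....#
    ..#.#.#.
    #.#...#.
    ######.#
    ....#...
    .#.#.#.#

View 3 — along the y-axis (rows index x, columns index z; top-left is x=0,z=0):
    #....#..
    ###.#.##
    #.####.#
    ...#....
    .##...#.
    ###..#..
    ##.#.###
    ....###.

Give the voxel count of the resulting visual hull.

remaining voxels: 40

full grid |V| = 512
  1. axis=2 (XY plane), |mask|=31  ⇒  voxels=248
  2. axis=0 (YZ plane), |mask|=28  ⇒  voxels=105
  3. axis=1 (XZ plane), |mask|=31  ⇒  voxels=40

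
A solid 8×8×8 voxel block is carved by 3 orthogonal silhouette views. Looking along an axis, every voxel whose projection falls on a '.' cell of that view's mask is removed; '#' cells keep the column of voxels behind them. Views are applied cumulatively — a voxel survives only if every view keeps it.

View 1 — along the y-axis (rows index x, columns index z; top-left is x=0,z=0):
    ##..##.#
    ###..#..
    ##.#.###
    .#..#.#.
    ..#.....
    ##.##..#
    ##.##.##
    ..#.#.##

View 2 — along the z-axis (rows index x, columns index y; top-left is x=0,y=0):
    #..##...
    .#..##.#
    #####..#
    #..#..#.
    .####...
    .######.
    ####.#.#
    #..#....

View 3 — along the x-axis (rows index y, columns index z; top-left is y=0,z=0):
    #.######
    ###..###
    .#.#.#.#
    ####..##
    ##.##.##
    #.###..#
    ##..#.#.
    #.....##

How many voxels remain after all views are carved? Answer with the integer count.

full grid |V| = 512
carve view 1 (along y, XZ-mask fill 34/64): 272 voxels remain
carve view 2 (along z, XY-mask fill 34/64): 154 voxels remain
carve view 3 (along x, YZ-mask fill 41/64): 109 voxels remain

|visual hull| = 109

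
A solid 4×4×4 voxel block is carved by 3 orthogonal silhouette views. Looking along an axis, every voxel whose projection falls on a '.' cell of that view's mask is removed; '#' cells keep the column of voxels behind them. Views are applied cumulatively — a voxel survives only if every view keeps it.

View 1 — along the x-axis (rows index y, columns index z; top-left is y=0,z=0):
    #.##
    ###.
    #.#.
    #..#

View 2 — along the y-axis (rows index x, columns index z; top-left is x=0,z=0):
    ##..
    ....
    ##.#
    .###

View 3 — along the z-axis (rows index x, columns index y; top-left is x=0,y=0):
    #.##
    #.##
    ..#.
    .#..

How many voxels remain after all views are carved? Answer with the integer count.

full grid |V| = 64
carve view 1 (along x, YZ-mask fill 10/16): 40 voxels remain
carve view 2 (along y, XZ-mask fill 8/16): 18 voxels remain
carve view 3 (along z, XY-mask fill 8/16): 6 voxels remain

voxel count = 6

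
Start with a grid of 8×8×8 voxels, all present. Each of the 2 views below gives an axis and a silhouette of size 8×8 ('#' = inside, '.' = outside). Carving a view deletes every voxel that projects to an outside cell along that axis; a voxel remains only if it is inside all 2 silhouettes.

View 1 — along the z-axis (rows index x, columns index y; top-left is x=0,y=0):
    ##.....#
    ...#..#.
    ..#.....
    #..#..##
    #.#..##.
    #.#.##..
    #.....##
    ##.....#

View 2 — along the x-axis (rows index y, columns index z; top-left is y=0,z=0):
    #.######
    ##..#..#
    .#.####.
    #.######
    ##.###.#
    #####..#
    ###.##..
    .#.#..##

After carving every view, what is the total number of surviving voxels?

before carving: 512 voxels (8×8×8)
  1. axis=2 (XY plane), |mask|=24  ⇒  voxels=192
  2. axis=0 (YZ plane), |mask|=44  ⇒  voxels=133

|visual hull| = 133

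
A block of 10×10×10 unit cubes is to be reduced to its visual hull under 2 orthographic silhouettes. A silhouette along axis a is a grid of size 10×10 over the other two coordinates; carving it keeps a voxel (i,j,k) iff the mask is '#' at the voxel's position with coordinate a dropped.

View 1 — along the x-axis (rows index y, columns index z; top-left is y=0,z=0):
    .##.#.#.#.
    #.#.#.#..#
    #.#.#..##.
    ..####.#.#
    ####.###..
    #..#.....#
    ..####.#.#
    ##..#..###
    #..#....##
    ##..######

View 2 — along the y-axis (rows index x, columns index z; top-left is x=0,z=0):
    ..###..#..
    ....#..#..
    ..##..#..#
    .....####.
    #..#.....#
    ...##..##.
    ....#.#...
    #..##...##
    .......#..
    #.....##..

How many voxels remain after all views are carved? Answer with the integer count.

remaining voxels: 185

full grid |V| = 1000
carve view 1 (along x, YZ-mask fill 55/100): 550 voxels remain
carve view 2 (along y, XZ-mask fill 32/100): 185 voxels remain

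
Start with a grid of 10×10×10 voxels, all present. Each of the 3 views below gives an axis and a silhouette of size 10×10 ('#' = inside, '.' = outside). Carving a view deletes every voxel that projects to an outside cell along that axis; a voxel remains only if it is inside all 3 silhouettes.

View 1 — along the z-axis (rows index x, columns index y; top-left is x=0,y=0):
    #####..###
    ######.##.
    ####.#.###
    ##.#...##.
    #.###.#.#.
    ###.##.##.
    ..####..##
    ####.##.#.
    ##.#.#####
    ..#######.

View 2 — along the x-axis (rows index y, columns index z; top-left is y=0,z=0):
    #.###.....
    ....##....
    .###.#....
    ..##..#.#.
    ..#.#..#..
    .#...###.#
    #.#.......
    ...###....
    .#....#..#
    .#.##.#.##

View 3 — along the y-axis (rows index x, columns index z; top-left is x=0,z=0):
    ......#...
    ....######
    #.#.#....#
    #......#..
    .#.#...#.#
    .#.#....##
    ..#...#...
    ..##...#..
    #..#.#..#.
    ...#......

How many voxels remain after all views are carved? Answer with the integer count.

initial block: 10^3 = 1000
carve view 1 (along z, XY-mask fill 70/100): 700 voxels remain
carve view 2 (along x, YZ-mask fill 36/100): 250 voxels remain
carve view 3 (along y, XZ-mask fill 31/100): 75 voxels remain

voxel count = 75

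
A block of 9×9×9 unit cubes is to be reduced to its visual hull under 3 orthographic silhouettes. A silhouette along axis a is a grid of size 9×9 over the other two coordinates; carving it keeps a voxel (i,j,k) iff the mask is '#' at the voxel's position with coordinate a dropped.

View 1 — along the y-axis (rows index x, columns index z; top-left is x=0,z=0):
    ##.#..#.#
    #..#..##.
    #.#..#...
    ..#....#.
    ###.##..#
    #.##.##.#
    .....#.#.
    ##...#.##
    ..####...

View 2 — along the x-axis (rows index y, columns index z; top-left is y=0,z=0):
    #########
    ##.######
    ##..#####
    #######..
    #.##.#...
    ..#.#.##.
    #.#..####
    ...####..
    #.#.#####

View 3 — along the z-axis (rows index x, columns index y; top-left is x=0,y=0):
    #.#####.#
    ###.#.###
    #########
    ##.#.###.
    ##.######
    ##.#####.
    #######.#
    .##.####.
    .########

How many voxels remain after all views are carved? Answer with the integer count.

start: 9×9×9 = 729 voxels
step 1: project along y, AND mask (37/81) → |grid| = 333
step 2: project along x, AND mask (56/81) → |grid| = 234
step 3: project along z, AND mask (66/81) → |grid| = 187

voxel count = 187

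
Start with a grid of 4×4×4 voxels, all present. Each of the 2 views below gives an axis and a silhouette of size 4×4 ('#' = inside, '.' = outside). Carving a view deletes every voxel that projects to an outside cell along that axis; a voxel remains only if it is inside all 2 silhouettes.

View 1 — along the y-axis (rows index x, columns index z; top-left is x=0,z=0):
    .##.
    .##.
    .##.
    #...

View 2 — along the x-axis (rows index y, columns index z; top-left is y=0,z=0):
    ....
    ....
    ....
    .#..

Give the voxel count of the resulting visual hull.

remaining voxels: 3

before carving: 64 voxels (4×4×4)
step 1: project along y, AND mask (7/16) → |grid| = 28
step 2: project along x, AND mask (1/16) → |grid| = 3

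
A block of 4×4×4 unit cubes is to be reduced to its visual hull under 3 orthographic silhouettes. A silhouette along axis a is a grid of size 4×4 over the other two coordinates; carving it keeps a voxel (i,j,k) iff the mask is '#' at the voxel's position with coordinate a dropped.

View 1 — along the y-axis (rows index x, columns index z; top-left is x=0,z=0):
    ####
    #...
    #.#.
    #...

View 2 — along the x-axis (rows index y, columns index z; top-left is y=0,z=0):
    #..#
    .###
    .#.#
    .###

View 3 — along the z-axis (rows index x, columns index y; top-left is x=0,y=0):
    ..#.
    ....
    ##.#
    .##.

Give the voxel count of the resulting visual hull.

initial block: 4^3 = 64
  1. axis=1 (XZ plane), |mask|=8  ⇒  voxels=32
  2. axis=0 (YZ plane), |mask|=10  ⇒  voxels=15
  3. axis=2 (XY plane), |mask|=6  ⇒  voxels=5

remaining voxels: 5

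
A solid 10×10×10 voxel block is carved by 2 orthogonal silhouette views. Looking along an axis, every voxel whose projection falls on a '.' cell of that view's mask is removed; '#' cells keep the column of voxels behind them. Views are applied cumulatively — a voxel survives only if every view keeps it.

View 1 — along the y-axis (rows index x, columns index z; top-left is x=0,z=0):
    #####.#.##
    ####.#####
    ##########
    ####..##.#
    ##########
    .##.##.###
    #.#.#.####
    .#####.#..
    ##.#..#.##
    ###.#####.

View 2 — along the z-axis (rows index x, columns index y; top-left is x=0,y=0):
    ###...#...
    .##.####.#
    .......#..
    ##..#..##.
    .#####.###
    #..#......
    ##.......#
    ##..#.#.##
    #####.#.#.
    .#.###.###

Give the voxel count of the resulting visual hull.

voxel count = 389

start: 10×10×10 = 1000 voxels
after view 1 [y-axis, 78 of 100 cells solid] → remaining = 780
after view 2 [z-axis, 50 of 100 cells solid] → remaining = 389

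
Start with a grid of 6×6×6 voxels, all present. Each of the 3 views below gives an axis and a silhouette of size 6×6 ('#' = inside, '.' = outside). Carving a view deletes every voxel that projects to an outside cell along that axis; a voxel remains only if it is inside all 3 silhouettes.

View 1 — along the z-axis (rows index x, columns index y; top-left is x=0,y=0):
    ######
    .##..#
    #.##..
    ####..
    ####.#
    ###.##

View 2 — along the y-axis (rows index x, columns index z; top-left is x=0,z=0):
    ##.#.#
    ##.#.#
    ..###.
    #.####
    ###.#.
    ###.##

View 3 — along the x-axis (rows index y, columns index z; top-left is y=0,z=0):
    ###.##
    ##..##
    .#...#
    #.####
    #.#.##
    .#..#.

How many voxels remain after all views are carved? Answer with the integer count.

|visual hull| = 68

before carving: 216 voxels (6×6×6)
step 1: project along z, AND mask (26/36) → |grid| = 156
step 2: project along y, AND mask (25/36) → |grid| = 110
step 3: project along x, AND mask (22/36) → |grid| = 68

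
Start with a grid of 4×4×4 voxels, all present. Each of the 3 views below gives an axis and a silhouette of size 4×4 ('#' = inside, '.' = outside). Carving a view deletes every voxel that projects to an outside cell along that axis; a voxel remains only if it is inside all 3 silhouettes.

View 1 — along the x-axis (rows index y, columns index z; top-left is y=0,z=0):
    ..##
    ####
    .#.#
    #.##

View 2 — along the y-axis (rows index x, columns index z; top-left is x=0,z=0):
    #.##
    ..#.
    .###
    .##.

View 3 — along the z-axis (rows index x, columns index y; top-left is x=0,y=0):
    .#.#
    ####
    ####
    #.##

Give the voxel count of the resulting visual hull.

before carving: 64 voxels (4×4×4)
  1. axis=0 (YZ plane), |mask|=11  ⇒  voxels=44
  2. axis=1 (XZ plane), |mask|=9  ⇒  voxels=26
  3. axis=2 (XY plane), |mask|=13  ⇒  voxels=21

remaining voxels: 21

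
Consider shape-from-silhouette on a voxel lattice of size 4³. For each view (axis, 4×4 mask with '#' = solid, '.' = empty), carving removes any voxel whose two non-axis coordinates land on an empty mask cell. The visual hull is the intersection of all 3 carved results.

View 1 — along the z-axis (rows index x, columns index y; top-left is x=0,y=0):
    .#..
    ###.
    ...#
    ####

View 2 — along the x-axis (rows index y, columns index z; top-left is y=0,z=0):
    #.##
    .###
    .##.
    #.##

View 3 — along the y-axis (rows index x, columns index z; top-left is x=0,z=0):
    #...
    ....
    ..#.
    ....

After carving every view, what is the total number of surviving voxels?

|visual hull| = 1

start: 4×4×4 = 64 voxels
step 1: project along z, AND mask (9/16) → |grid| = 36
step 2: project along x, AND mask (11/16) → |grid| = 25
step 3: project along y, AND mask (2/16) → |grid| = 1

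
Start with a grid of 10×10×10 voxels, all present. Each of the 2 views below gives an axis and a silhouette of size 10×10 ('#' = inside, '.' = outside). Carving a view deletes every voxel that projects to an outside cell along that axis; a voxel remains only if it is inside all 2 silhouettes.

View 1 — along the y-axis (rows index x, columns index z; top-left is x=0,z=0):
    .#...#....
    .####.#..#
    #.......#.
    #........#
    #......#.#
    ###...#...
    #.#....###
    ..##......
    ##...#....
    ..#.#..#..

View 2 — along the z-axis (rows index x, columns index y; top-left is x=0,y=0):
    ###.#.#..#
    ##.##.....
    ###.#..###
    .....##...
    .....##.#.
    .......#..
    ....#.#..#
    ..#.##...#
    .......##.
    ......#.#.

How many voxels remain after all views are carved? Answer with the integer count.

voxel count = 102

before carving: 1000 voxels (10×10×10)
carve view 1 (along y, XZ-mask fill 32/100): 320 voxels remain
carve view 2 (along z, XY-mask fill 34/100): 102 voxels remain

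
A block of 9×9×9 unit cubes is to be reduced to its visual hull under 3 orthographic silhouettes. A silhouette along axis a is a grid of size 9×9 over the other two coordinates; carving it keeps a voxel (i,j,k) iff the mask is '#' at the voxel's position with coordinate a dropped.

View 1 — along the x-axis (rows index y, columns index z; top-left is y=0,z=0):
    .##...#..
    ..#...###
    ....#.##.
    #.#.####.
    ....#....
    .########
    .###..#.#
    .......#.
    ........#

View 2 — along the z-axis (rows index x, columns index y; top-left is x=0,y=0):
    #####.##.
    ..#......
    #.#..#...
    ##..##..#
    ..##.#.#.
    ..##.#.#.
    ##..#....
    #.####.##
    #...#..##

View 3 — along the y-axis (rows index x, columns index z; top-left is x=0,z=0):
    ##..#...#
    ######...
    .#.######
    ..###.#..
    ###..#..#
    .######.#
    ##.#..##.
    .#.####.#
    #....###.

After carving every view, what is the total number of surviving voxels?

|visual hull| = 71

initial block: 9^3 = 729
  1. axis=0 (YZ plane), |mask|=32  ⇒  voxels=288
  2. axis=2 (XY plane), |mask|=38  ⇒  voxels=130
  3. axis=1 (XZ plane), |mask|=48  ⇒  voxels=71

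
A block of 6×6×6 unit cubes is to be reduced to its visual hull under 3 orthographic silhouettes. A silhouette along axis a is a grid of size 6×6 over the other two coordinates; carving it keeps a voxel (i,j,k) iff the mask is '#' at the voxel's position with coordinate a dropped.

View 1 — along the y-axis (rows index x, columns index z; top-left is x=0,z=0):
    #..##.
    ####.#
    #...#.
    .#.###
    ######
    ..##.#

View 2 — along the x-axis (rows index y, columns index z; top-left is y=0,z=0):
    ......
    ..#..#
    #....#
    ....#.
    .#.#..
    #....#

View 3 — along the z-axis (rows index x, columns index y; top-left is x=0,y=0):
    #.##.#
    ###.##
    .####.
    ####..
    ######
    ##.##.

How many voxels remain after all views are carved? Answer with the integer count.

start: 6×6×6 = 216 voxels
V1 y: intersect with XZ mask (23 set) -- 138 left
V2 x: intersect with YZ mask (9 set) -- 35 left
V3 z: intersect with XY mask (27 set) -- 28 left

|visual hull| = 28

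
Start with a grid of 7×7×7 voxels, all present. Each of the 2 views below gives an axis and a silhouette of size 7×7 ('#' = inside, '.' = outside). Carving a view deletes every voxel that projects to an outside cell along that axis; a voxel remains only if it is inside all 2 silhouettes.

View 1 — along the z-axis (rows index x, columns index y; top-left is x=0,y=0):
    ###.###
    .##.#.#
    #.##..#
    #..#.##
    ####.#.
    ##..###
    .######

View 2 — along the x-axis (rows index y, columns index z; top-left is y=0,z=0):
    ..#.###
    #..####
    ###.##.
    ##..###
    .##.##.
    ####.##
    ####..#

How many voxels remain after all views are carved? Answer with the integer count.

initial block: 7^3 = 343
V1 z: intersect with XY mask (34 set) -- 238 left
V2 x: intersect with YZ mask (34 set) -- 166 left

remaining voxels: 166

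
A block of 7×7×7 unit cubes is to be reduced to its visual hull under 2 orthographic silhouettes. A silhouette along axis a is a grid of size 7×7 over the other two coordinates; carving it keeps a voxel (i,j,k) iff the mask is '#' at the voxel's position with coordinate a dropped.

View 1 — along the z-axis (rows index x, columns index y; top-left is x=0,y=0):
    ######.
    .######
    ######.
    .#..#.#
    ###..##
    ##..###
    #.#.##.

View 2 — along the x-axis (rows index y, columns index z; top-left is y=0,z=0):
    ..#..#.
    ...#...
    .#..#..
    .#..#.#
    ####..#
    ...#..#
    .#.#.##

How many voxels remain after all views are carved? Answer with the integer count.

start: 7×7×7 = 343 voxels
carve view 1 (along z, XY-mask fill 35/49): 245 voxels remain
carve view 2 (along x, YZ-mask fill 19/49): 93 voxels remain

|visual hull| = 93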